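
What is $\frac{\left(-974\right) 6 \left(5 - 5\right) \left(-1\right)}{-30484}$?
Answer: $0$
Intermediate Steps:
$\frac{\left(-974\right) 6 \left(5 - 5\right) \left(-1\right)}{-30484} = - 974 \cdot 6 \cdot 0 \left(-1\right) \left(- \frac{1}{30484}\right) = - 974 \cdot 0 \left(-1\right) \left(- \frac{1}{30484}\right) = \left(-974\right) 0 \left(- \frac{1}{30484}\right) = 0 \left(- \frac{1}{30484}\right) = 0$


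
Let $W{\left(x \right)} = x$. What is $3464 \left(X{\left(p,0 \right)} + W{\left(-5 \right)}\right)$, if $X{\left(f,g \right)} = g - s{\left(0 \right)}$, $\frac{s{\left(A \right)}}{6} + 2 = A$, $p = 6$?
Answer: $24248$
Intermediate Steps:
$s{\left(A \right)} = -12 + 6 A$
$X{\left(f,g \right)} = 12 + g$ ($X{\left(f,g \right)} = g - \left(-12 + 6 \cdot 0\right) = g - \left(-12 + 0\right) = g - -12 = g + 12 = 12 + g$)
$3464 \left(X{\left(p,0 \right)} + W{\left(-5 \right)}\right) = 3464 \left(\left(12 + 0\right) - 5\right) = 3464 \left(12 - 5\right) = 3464 \cdot 7 = 24248$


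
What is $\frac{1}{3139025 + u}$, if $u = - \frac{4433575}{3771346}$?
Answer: $\frac{3771346}{11838344944075} \approx 3.1857 \cdot 10^{-7}$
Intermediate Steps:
$u = - \frac{4433575}{3771346}$ ($u = \left(-4433575\right) \frac{1}{3771346} = - \frac{4433575}{3771346} \approx -1.1756$)
$\frac{1}{3139025 + u} = \frac{1}{3139025 - \frac{4433575}{3771346}} = \frac{1}{\frac{11838344944075}{3771346}} = \frac{3771346}{11838344944075}$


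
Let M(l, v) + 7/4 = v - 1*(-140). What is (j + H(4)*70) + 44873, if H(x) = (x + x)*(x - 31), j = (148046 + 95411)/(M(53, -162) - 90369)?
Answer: 10756848135/361571 ≈ 29750.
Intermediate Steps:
M(l, v) = 553/4 + v (M(l, v) = -7/4 + (v - 1*(-140)) = -7/4 + (v + 140) = -7/4 + (140 + v) = 553/4 + v)
j = -973828/361571 (j = (148046 + 95411)/((553/4 - 162) - 90369) = 243457/(-95/4 - 90369) = 243457/(-361571/4) = 243457*(-4/361571) = -973828/361571 ≈ -2.6933)
H(x) = 2*x*(-31 + x) (H(x) = (2*x)*(-31 + x) = 2*x*(-31 + x))
(j + H(4)*70) + 44873 = (-973828/361571 + (2*4*(-31 + 4))*70) + 44873 = (-973828/361571 + (2*4*(-27))*70) + 44873 = (-973828/361571 - 216*70) + 44873 = (-973828/361571 - 15120) + 44873 = -5467927348/361571 + 44873 = 10756848135/361571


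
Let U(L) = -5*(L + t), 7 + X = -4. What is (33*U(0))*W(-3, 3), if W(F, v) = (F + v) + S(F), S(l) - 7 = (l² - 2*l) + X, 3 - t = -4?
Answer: -12705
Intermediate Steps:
t = 7 (t = 3 - 1*(-4) = 3 + 4 = 7)
X = -11 (X = -7 - 4 = -11)
S(l) = -4 + l² - 2*l (S(l) = 7 + ((l² - 2*l) - 11) = 7 + (-11 + l² - 2*l) = -4 + l² - 2*l)
U(L) = -35 - 5*L (U(L) = -5*(L + 7) = -5*(7 + L) = -35 - 5*L)
W(F, v) = -4 + v + F² - F (W(F, v) = (F + v) + (-4 + F² - 2*F) = -4 + v + F² - F)
(33*U(0))*W(-3, 3) = (33*(-35 - 5*0))*(-4 + 3 + (-3)² - 1*(-3)) = (33*(-35 + 0))*(-4 + 3 + 9 + 3) = (33*(-35))*11 = -1155*11 = -12705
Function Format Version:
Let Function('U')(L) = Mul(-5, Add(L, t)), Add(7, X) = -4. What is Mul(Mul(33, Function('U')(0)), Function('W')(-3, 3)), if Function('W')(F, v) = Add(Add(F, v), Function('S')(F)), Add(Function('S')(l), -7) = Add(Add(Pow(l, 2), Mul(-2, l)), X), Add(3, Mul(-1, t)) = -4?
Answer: -12705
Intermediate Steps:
t = 7 (t = Add(3, Mul(-1, -4)) = Add(3, 4) = 7)
X = -11 (X = Add(-7, -4) = -11)
Function('S')(l) = Add(-4, Pow(l, 2), Mul(-2, l)) (Function('S')(l) = Add(7, Add(Add(Pow(l, 2), Mul(-2, l)), -11)) = Add(7, Add(-11, Pow(l, 2), Mul(-2, l))) = Add(-4, Pow(l, 2), Mul(-2, l)))
Function('U')(L) = Add(-35, Mul(-5, L)) (Function('U')(L) = Mul(-5, Add(L, 7)) = Mul(-5, Add(7, L)) = Add(-35, Mul(-5, L)))
Function('W')(F, v) = Add(-4, v, Pow(F, 2), Mul(-1, F)) (Function('W')(F, v) = Add(Add(F, v), Add(-4, Pow(F, 2), Mul(-2, F))) = Add(-4, v, Pow(F, 2), Mul(-1, F)))
Mul(Mul(33, Function('U')(0)), Function('W')(-3, 3)) = Mul(Mul(33, Add(-35, Mul(-5, 0))), Add(-4, 3, Pow(-3, 2), Mul(-1, -3))) = Mul(Mul(33, Add(-35, 0)), Add(-4, 3, 9, 3)) = Mul(Mul(33, -35), 11) = Mul(-1155, 11) = -12705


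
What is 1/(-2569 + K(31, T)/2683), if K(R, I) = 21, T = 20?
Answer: -2683/6892606 ≈ -0.00038926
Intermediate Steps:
1/(-2569 + K(31, T)/2683) = 1/(-2569 + 21/2683) = 1/(-6892606/2683) = -2683/6892606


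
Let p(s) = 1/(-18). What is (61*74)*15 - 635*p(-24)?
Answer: 1219415/18 ≈ 67745.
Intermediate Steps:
p(s) = -1/18
(61*74)*15 - 635*p(-24) = (61*74)*15 - 635*(-1)/18 = 4514*15 - 1*(-635/18) = 67710 + 635/18 = 1219415/18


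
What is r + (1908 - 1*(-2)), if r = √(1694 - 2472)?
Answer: 1910 + I*√778 ≈ 1910.0 + 27.893*I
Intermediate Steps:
r = I*√778 (r = √(-778) = I*√778 ≈ 27.893*I)
r + (1908 - 1*(-2)) = I*√778 + (1908 - 1*(-2)) = I*√778 + (1908 + 2) = I*√778 + 1910 = 1910 + I*√778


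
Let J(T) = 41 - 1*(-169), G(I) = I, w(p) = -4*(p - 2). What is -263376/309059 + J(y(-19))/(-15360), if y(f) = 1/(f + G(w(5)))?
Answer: -137011925/158238208 ≈ -0.86586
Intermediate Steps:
w(p) = 8 - 4*p (w(p) = -4*(-2 + p) = 8 - 4*p)
y(f) = 1/(-12 + f) (y(f) = 1/(f + (8 - 4*5)) = 1/(f + (8 - 20)) = 1/(f - 12) = 1/(-12 + f))
J(T) = 210 (J(T) = 41 + 169 = 210)
-263376/309059 + J(y(-19))/(-15360) = -263376/309059 + 210/(-15360) = -263376*1/309059 + 210*(-1/15360) = -263376/309059 - 7/512 = -137011925/158238208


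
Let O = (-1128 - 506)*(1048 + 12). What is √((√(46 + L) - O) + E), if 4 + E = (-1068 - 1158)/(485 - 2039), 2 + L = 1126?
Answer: √(2371159245 + 4107*√130)/37 ≈ 1316.1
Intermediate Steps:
O = -1732040 (O = -1634*1060 = -1732040)
L = 1124 (L = -2 + 1126 = 1124)
E = -95/37 (E = -4 + (-1068 - 1158)/(485 - 2039) = -4 - 2226/(-1554) = -4 - 2226*(-1/1554) = -4 + 53/37 = -95/37 ≈ -2.5676)
√((√(46 + L) - O) + E) = √((√(46 + 1124) - 1*(-1732040)) - 95/37) = √((√1170 + 1732040) - 95/37) = √((3*√130 + 1732040) - 95/37) = √((1732040 + 3*√130) - 95/37) = √(64085385/37 + 3*√130)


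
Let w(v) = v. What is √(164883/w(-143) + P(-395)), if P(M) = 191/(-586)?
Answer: I*√8098972036298/83798 ≈ 33.961*I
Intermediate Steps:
P(M) = -191/586 (P(M) = 191*(-1/586) = -191/586)
√(164883/w(-143) + P(-395)) = √(164883/(-143) - 191/586) = √(164883*(-1/143) - 191/586) = √(-164883/143 - 191/586) = √(-96648751/83798) = I*√8098972036298/83798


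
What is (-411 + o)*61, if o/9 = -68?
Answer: -62403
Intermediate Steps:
o = -612 (o = 9*(-68) = -612)
(-411 + o)*61 = (-411 - 612)*61 = -1023*61 = -62403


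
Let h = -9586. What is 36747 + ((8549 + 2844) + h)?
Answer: 38554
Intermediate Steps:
36747 + ((8549 + 2844) + h) = 36747 + ((8549 + 2844) - 9586) = 36747 + (11393 - 9586) = 36747 + 1807 = 38554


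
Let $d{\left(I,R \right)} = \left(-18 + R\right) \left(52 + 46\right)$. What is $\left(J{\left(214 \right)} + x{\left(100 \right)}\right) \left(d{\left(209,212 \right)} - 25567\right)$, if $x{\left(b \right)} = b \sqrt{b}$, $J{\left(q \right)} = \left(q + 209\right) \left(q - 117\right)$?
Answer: $-275513205$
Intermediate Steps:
$d{\left(I,R \right)} = -1764 + 98 R$ ($d{\left(I,R \right)} = \left(-18 + R\right) 98 = -1764 + 98 R$)
$J{\left(q \right)} = \left(-117 + q\right) \left(209 + q\right)$ ($J{\left(q \right)} = \left(209 + q\right) \left(-117 + q\right) = \left(-117 + q\right) \left(209 + q\right)$)
$x{\left(b \right)} = b^{\frac{3}{2}}$
$\left(J{\left(214 \right)} + x{\left(100 \right)}\right) \left(d{\left(209,212 \right)} - 25567\right) = \left(\left(-24453 + 214^{2} + 92 \cdot 214\right) + 100^{\frac{3}{2}}\right) \left(\left(-1764 + 98 \cdot 212\right) - 25567\right) = \left(\left(-24453 + 45796 + 19688\right) + 1000\right) \left(\left(-1764 + 20776\right) - 25567\right) = \left(41031 + 1000\right) \left(19012 - 25567\right) = 42031 \left(-6555\right) = -275513205$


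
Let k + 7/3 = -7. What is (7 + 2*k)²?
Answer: 1225/9 ≈ 136.11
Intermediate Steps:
k = -28/3 (k = -7/3 - 7 = -28/3 ≈ -9.3333)
(7 + 2*k)² = (7 + 2*(-28/3))² = (7 - 56/3)² = (-35/3)² = 1225/9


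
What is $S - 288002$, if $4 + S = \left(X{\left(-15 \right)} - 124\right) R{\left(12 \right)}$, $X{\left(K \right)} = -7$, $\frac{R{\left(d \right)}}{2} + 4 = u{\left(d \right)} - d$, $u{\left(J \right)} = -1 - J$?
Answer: $-280408$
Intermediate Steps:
$R{\left(d \right)} = -10 - 4 d$ ($R{\left(d \right)} = -8 + 2 \left(\left(-1 - d\right) - d\right) = -8 + 2 \left(-1 - 2 d\right) = -8 - \left(2 + 4 d\right) = -10 - 4 d$)
$S = 7594$ ($S = -4 + \left(-7 - 124\right) \left(-10 - 48\right) = -4 - 131 \left(-10 - 48\right) = -4 - -7598 = -4 + 7598 = 7594$)
$S - 288002 = 7594 - 288002 = -280408$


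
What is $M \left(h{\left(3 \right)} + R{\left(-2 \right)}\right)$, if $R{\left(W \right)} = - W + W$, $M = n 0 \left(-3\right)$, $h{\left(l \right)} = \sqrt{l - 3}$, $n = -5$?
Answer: $0$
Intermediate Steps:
$h{\left(l \right)} = \sqrt{-3 + l}$
$M = 0$ ($M = \left(-5\right) 0 \left(-3\right) = 0 \left(-3\right) = 0$)
$R{\left(W \right)} = 0$
$M \left(h{\left(3 \right)} + R{\left(-2 \right)}\right) = 0 \left(\sqrt{-3 + 3} + 0\right) = 0 \left(\sqrt{0} + 0\right) = 0 \left(0 + 0\right) = 0 \cdot 0 = 0$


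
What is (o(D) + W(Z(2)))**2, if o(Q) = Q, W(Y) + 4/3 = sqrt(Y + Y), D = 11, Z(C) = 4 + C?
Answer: 949/9 + 116*sqrt(3)/3 ≈ 172.42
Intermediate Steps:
W(Y) = -4/3 + sqrt(2)*sqrt(Y) (W(Y) = -4/3 + sqrt(Y + Y) = -4/3 + sqrt(2*Y) = -4/3 + sqrt(2)*sqrt(Y))
(o(D) + W(Z(2)))**2 = (11 + (-4/3 + sqrt(2)*sqrt(4 + 2)))**2 = (11 + (-4/3 + sqrt(2)*sqrt(6)))**2 = (11 + (-4/3 + 2*sqrt(3)))**2 = (29/3 + 2*sqrt(3))**2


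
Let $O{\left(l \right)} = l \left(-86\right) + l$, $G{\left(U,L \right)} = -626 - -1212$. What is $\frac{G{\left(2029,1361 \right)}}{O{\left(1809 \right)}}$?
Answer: $- \frac{586}{153765} \approx -0.003811$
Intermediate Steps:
$G{\left(U,L \right)} = 586$ ($G{\left(U,L \right)} = -626 + 1212 = 586$)
$O{\left(l \right)} = - 85 l$ ($O{\left(l \right)} = - 86 l + l = - 85 l$)
$\frac{G{\left(2029,1361 \right)}}{O{\left(1809 \right)}} = \frac{586}{\left(-85\right) 1809} = \frac{586}{-153765} = 586 \left(- \frac{1}{153765}\right) = - \frac{586}{153765}$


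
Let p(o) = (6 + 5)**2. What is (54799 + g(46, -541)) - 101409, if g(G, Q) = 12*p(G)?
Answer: -45158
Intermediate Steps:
p(o) = 121 (p(o) = 11**2 = 121)
g(G, Q) = 1452 (g(G, Q) = 12*121 = 1452)
(54799 + g(46, -541)) - 101409 = (54799 + 1452) - 101409 = 56251 - 101409 = -45158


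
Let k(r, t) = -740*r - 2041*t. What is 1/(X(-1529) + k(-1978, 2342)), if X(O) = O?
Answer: -1/3317831 ≈ -3.0140e-7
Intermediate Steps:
k(r, t) = -2041*t - 740*r
1/(X(-1529) + k(-1978, 2342)) = 1/(-1529 + (-2041*2342 - 740*(-1978))) = 1/(-1529 + (-4780022 + 1463720)) = 1/(-1529 - 3316302) = 1/(-3317831) = -1/3317831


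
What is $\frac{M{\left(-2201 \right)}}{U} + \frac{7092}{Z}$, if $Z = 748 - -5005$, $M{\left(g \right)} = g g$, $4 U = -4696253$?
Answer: $- \frac{78173529536}{27017543509} \approx -2.8934$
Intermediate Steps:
$U = - \frac{4696253}{4}$ ($U = \frac{1}{4} \left(-4696253\right) = - \frac{4696253}{4} \approx -1.1741 \cdot 10^{6}$)
$M{\left(g \right)} = g^{2}$
$Z = 5753$ ($Z = 748 + 5005 = 5753$)
$\frac{M{\left(-2201 \right)}}{U} + \frac{7092}{Z} = \frac{\left(-2201\right)^{2}}{- \frac{4696253}{4}} + \frac{7092}{5753} = 4844401 \left(- \frac{4}{4696253}\right) + 7092 \cdot \frac{1}{5753} = - \frac{19377604}{4696253} + \frac{7092}{5753} = - \frac{78173529536}{27017543509}$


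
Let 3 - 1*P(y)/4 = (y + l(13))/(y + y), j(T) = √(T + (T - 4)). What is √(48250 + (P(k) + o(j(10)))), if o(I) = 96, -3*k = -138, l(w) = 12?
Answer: 4*√1598753/23 ≈ 219.90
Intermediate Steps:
k = 46 (k = -⅓*(-138) = 46)
j(T) = √(-4 + 2*T) (j(T) = √(T + (-4 + T)) = √(-4 + 2*T))
P(y) = 12 - 2*(12 + y)/y (P(y) = 12 - 4*(y + 12)/(y + y) = 12 - 4*(12 + y)/(2*y) = 12 - 4*(12 + y)*1/(2*y) = 12 - 2*(12 + y)/y)
√(48250 + (P(k) + o(j(10)))) = √(48250 + ((10 - 24/46) + 96)) = √(48250 + ((10 - 24*1/46) + 96)) = √(48250 + ((10 - 12/23) + 96)) = √(48250 + (218/23 + 96)) = √(48250 + 2426/23) = √(1112176/23) = 4*√1598753/23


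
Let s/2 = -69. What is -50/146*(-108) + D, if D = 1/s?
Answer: 372527/10074 ≈ 36.979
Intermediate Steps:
s = -138 (s = 2*(-69) = -138)
D = -1/138 (D = 1/(-138) = -1/138 ≈ -0.0072464)
-50/146*(-108) + D = -50/146*(-108) - 1/138 = -50*1/146*(-108) - 1/138 = -25/73*(-108) - 1/138 = 2700/73 - 1/138 = 372527/10074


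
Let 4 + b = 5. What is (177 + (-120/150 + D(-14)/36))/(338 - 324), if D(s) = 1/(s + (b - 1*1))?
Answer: 444019/35280 ≈ 12.586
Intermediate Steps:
b = 1 (b = -4 + 5 = 1)
D(s) = 1/s (D(s) = 1/(s + (1 - 1*1)) = 1/(s + (1 - 1)) = 1/(s + 0) = 1/s)
(177 + (-120/150 + D(-14)/36))/(338 - 324) = (177 + (-120/150 + 1/(-14*36)))/(338 - 324) = (177 + (-120*1/150 - 1/14*1/36))/14 = (177 + (-⅘ - 1/504))*(1/14) = (177 - 2021/2520)*(1/14) = (444019/2520)*(1/14) = 444019/35280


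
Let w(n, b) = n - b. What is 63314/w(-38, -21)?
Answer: -63314/17 ≈ -3724.4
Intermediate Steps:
63314/w(-38, -21) = 63314/(-38 - 1*(-21)) = 63314/(-38 + 21) = 63314/(-17) = 63314*(-1/17) = -63314/17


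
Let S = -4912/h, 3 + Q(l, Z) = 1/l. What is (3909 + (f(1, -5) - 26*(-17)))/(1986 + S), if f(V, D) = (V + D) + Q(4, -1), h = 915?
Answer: 15899955/7249112 ≈ 2.1934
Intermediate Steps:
Q(l, Z) = -3 + 1/l
f(V, D) = -11/4 + D + V (f(V, D) = (V + D) + (-3 + 1/4) = (D + V) + (-3 + ¼) = (D + V) - 11/4 = -11/4 + D + V)
S = -4912/915 ≈ -5.3683
(3909 + (f(1, -5) - 26*(-17)))/(1986 + S) = (3909 + ((-11/4 - 5 + 1) - 26*(-17)))/(1986 - 4912/915) = (3909 + (-27/4 + 442))/(1812278/915) = (3909 + 1741/4)*(915/1812278) = (17377/4)*(915/1812278) = 15899955/7249112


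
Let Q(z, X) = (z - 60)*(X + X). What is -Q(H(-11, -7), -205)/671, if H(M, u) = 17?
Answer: -17630/671 ≈ -26.274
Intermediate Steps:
Q(z, X) = 2*X*(-60 + z) (Q(z, X) = (-60 + z)*(2*X) = 2*X*(-60 + z))
-Q(H(-11, -7), -205)/671 = -2*(-205)*(-60 + 17)/671 = -2*(-205)*(-43)/671 = -17630/671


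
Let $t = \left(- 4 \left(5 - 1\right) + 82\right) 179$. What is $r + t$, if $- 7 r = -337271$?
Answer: $\frac{419969}{7} \approx 59996.0$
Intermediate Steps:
$r = \frac{337271}{7}$ ($r = \left(- \frac{1}{7}\right) \left(-337271\right) = \frac{337271}{7} \approx 48182.0$)
$t = 11814$ ($t = \left(\left(-4\right) 4 + 82\right) 179 = \left(-16 + 82\right) 179 = 66 \cdot 179 = 11814$)
$r + t = \frac{337271}{7} + 11814 = \frac{419969}{7}$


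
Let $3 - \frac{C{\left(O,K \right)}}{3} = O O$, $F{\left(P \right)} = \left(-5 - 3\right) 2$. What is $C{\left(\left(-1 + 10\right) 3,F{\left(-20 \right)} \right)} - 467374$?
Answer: $-469552$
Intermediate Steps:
$F{\left(P \right)} = -16$ ($F{\left(P \right)} = \left(-8\right) 2 = -16$)
$C{\left(O,K \right)} = 9 - 3 O^{2}$ ($C{\left(O,K \right)} = 9 - 3 O O = 9 - 3 O^{2}$)
$C{\left(\left(-1 + 10\right) 3,F{\left(-20 \right)} \right)} - 467374 = \left(9 - 3 \left(\left(-1 + 10\right) 3\right)^{2}\right) - 467374 = \left(9 - 3 \left(9 \cdot 3\right)^{2}\right) - 467374 = \left(9 - 3 \cdot 27^{2}\right) - 467374 = \left(9 - 2187\right) - 467374 = -2178 - 467374 = -469552$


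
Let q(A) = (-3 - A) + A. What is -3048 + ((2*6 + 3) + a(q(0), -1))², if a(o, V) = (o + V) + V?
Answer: -2948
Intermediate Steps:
q(A) = -3
a(o, V) = o + 2*V (a(o, V) = (V + o) + V = o + 2*V)
-3048 + ((2*6 + 3) + a(q(0), -1))² = -3048 + ((2*6 + 3) + (-3 + 2*(-1)))² = -3048 + ((12 + 3) + (-3 - 2))² = -3048 + (15 - 5)² = -3048 + 10² = -3048 + 100 = -2948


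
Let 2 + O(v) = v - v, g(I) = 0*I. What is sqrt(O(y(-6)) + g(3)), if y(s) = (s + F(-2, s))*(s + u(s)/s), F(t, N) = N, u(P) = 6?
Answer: I*sqrt(2) ≈ 1.4142*I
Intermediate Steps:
g(I) = 0
y(s) = 2*s*(s + 6/s) (y(s) = (s + s)*(s + 6/s) = (2*s)*(s + 6/s) = 2*s*(s + 6/s))
O(v) = -2 (O(v) = -2 + (v - v) = -2 + 0 = -2)
sqrt(O(y(-6)) + g(3)) = sqrt(-2 + 0) = sqrt(-2) = I*sqrt(2)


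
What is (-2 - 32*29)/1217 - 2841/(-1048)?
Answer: 2482857/1275416 ≈ 1.9467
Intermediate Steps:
(-2 - 32*29)/1217 - 2841/(-1048) = (-2 - 928)*(1/1217) - 2841*(-1/1048) = -930*1/1217 + 2841/1048 = -930/1217 + 2841/1048 = 2482857/1275416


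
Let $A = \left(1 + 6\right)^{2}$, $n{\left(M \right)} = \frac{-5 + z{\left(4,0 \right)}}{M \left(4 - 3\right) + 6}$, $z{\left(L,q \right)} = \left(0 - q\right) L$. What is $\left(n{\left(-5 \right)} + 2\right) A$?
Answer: $-147$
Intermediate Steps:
$z{\left(L,q \right)} = - L q$ ($z{\left(L,q \right)} = - q L = - L q$)
$n{\left(M \right)} = - \frac{5}{6 + M}$ ($n{\left(M \right)} = \frac{-5 - 4 \cdot 0}{M \left(4 - 3\right) + 6} = \frac{-5 + 0}{M 1 + 6} = - \frac{5}{M + 6} = - \frac{5}{6 + M}$)
$A = 49$ ($A = 7^{2} = 49$)
$\left(n{\left(-5 \right)} + 2\right) A = \left(- \frac{5}{6 - 5} + 2\right) 49 = \left(- \frac{5}{1} + 2\right) 49 = \left(\left(-5\right) 1 + 2\right) 49 = \left(-5 + 2\right) 49 = \left(-3\right) 49 = -147$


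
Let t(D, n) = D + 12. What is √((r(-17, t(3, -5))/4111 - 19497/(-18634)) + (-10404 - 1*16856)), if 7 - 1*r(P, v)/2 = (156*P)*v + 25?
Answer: I*√1321060303682369558/6964034 ≈ 165.04*I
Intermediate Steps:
t(D, n) = 12 + D
r(P, v) = -36 - 312*P*v (r(P, v) = 14 - 2*((156*P)*v + 25) = 14 - 2*(156*P*v + 25) = 14 - 2*(25 + 156*P*v) = 14 + (-50 - 312*P*v) = -36 - 312*P*v)
√((r(-17, t(3, -5))/4111 - 19497/(-18634)) + (-10404 - 1*16856)) = √(((-36 - 312*(-17)*(12 + 3))/4111 - 19497/(-18634)) + (-10404 - 1*16856)) = √(((-36 - 312*(-17)*15)*(1/4111) - 19497*(-1/18634)) + (-10404 - 16856)) = √(((-36 + 79560)*(1/4111) + 19497/18634) - 27260) = √((79524*(1/4111) + 19497/18634) - 27260) = √((79524/4111 + 19497/18634) - 27260) = √(1562002383/76604374 - 27260) = √(-2086673232857/76604374) = I*√1321060303682369558/6964034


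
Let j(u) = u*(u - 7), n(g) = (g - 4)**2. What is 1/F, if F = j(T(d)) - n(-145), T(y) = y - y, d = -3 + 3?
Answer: -1/22201 ≈ -4.5043e-5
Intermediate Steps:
d = 0
n(g) = (-4 + g)**2
T(y) = 0
j(u) = u*(-7 + u)
F = -22201 (F = 0*(-7 + 0) - (-4 - 145)**2 = 0*(-7) - 1*(-149)**2 = 0 - 1*22201 = 0 - 22201 = -22201)
1/F = 1/(-22201) = -1/22201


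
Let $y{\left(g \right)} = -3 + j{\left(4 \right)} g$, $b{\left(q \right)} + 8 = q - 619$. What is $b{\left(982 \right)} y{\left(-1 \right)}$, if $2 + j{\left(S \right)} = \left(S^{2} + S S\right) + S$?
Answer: $-13135$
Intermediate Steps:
$b{\left(q \right)} = -627 + q$ ($b{\left(q \right)} = -8 + \left(q - 619\right) = -8 + \left(-619 + q\right) = -627 + q$)
$j{\left(S \right)} = -2 + S + 2 S^{2}$ ($j{\left(S \right)} = -2 + \left(\left(S^{2} + S S\right) + S\right) = -2 + \left(\left(S^{2} + S^{2}\right) + S\right) = -2 + \left(2 S^{2} + S\right) = -2 + \left(S + 2 S^{2}\right) = -2 + S + 2 S^{2}$)
$y{\left(g \right)} = -3 + 34 g$ ($y{\left(g \right)} = -3 + \left(-2 + 4 + 2 \cdot 4^{2}\right) g = -3 + \left(-2 + 4 + 2 \cdot 16\right) g = -3 + \left(-2 + 4 + 32\right) g = -3 + 34 g$)
$b{\left(982 \right)} y{\left(-1 \right)} = \left(-627 + 982\right) \left(-3 + 34 \left(-1\right)\right) = 355 \left(-3 - 34\right) = 355 \left(-37\right) = -13135$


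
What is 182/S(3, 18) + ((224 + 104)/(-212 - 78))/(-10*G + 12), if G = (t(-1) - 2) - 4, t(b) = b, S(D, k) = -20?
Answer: -2643/290 ≈ -9.1138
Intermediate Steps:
G = -7 (G = (-1 - 2) - 4 = -3 - 4 = -7)
182/S(3, 18) + ((224 + 104)/(-212 - 78))/(-10*G + 12) = 182/(-20) + ((224 + 104)/(-212 - 78))/(-10*(-7) + 12) = 182*(-1/20) + (328/(-290))/(70 + 12) = -91/10 + (328*(-1/290))/82 = -91/10 - 164/145*1/82 = -91/10 - 2/145 = -2643/290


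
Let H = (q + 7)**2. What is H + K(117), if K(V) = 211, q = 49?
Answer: 3347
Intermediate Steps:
H = 3136 (H = (49 + 7)**2 = 56**2 = 3136)
H + K(117) = 3136 + 211 = 3347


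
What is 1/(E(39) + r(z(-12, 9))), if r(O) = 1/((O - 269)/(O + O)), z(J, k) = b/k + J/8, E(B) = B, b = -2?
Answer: 4873/190109 ≈ 0.025633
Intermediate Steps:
z(J, k) = -2/k + J/8
r(O) = 2*O/(-269 + O) (r(O) = 1/((-269 + O)/((2*O))) = 1/((-269 + O)*(1/(2*O))) = 1/((-269 + O)/(2*O)) = 2*O/(-269 + O))
1/(E(39) + r(z(-12, 9))) = 1/(39 + 2*(-2/9 + (⅛)*(-12))/(-269 + (-2/9 + (⅛)*(-12)))) = 1/(39 + 2*(-2*⅑ - 3/2)/(-269 + (-2*⅑ - 3/2))) = 1/(39 + 2*(-2/9 - 3/2)/(-269 + (-2/9 - 3/2))) = 1/(39 + 2*(-31/18)/(-269 - 31/18)) = 1/(39 + 2*(-31/18)/(-4873/18)) = 1/(39 + 2*(-31/18)*(-18/4873)) = 1/(39 + 62/4873) = 1/(190109/4873) = 4873/190109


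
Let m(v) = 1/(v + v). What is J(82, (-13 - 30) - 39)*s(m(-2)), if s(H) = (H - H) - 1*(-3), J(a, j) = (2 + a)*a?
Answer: 20664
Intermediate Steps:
J(a, j) = a*(2 + a)
m(v) = 1/(2*v)
s(H) = 3 (s(H) = 0 + 3 = 3)
J(82, (-13 - 30) - 39)*s(m(-2)) = (82*(2 + 82))*3 = (82*84)*3 = 6888*3 = 20664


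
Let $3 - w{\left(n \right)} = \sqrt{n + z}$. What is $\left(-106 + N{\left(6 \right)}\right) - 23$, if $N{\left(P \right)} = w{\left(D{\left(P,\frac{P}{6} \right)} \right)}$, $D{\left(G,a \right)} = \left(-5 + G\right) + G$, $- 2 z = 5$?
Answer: $-126 - \frac{3 \sqrt{2}}{2} \approx -128.12$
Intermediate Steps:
$z = - \frac{5}{2}$ ($z = \left(- \frac{1}{2}\right) 5 = - \frac{5}{2} \approx -2.5$)
$D{\left(G,a \right)} = -5 + 2 G$
$w{\left(n \right)} = 3 - \sqrt{- \frac{5}{2} + n}$ ($w{\left(n \right)} = 3 - \sqrt{n - \frac{5}{2}} = 3 - \sqrt{- \frac{5}{2} + n}$)
$N{\left(P \right)} = 3 - \frac{\sqrt{-30 + 8 P}}{2}$ ($N{\left(P \right)} = 3 - \frac{\sqrt{-10 + 4 \left(-5 + 2 P\right)}}{2} = 3 - \frac{\sqrt{-10 + \left(-20 + 8 P\right)}}{2} = 3 - \frac{\sqrt{-30 + 8 P}}{2}$)
$\left(-106 + N{\left(6 \right)}\right) - 23 = \left(-106 + \left(3 - \frac{\sqrt{-30 + 8 \cdot 6}}{2}\right)\right) - 23 = \left(-106 + \left(3 - \frac{\sqrt{-30 + 48}}{2}\right)\right) - 23 = \left(-106 + \left(3 - \frac{\sqrt{18}}{2}\right)\right) - 23 = \left(-106 + \left(3 - \frac{3 \sqrt{2}}{2}\right)\right) - 23 = \left(-103 - \frac{3 \sqrt{2}}{2}\right) - 23 = -126 - \frac{3 \sqrt{2}}{2}$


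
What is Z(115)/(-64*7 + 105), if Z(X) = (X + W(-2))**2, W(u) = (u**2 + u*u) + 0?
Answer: -15129/343 ≈ -44.108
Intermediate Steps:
W(u) = 2*u**2 (W(u) = (u**2 + u**2) + 0 = 2*u**2 + 0 = 2*u**2)
Z(X) = (8 + X)**2 (Z(X) = (X + 2*(-2)**2)**2 = (X + 2*4)**2 = (X + 8)**2 = (8 + X)**2)
Z(115)/(-64*7 + 105) = (8 + 115)**2/(-64*7 + 105) = 123**2/(-448 + 105) = 15129/(-343) = 15129*(-1/343) = -15129/343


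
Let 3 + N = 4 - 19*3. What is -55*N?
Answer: 3080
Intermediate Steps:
N = -56 (N = -3 + (4 - 19*3) = -3 + (4 - 57) = -3 - 53 = -56)
-55*N = -55*(-56) = 3080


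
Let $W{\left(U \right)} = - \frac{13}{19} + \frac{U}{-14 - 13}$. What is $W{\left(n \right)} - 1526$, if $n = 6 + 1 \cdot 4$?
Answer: $- \frac{783379}{513} \approx -1527.1$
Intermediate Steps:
$n = 10$ ($n = 6 + 4 = 10$)
$W{\left(U \right)} = - \frac{13}{19} - \frac{U}{27}$ ($W{\left(U \right)} = \left(-13\right) \frac{1}{19} + \frac{U}{-14 - 13} = - \frac{13}{19} + \frac{U}{-27} = - \frac{13}{19} + U \left(- \frac{1}{27}\right) = - \frac{13}{19} - \frac{U}{27}$)
$W{\left(n \right)} - 1526 = \left(- \frac{13}{19} - \frac{10}{27}\right) - 1526 = - \frac{541}{513} - 1526 = - \frac{783379}{513}$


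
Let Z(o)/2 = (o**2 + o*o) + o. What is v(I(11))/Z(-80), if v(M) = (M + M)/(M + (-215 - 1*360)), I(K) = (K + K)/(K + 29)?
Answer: -11/146140080 ≈ -7.5270e-8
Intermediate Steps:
I(K) = 2*K/(29 + K) (I(K) = (2*K)/(29 + K) = 2*K/(29 + K))
Z(o) = 2*o + 4*o**2 (Z(o) = 2*((o**2 + o*o) + o) = 2*((o**2 + o**2) + o) = 2*(2*o**2 + o) = 2*(o + 2*o**2) = 2*o + 4*o**2)
v(M) = 2*M/(-575 + M) (v(M) = (2*M)/(M + (-215 - 360)) = (2*M)/(M - 575) = (2*M)/(-575 + M) = 2*M/(-575 + M))
v(I(11))/Z(-80) = (2*(2*11/(29 + 11))/(-575 + 2*11/(29 + 11)))/((2*(-80)*(1 + 2*(-80)))) = (2*(2*11/40)/(-575 + 2*11/40))/((2*(-80)*(1 - 160))) = (2*(2*11*(1/40))/(-575 + 2*11*(1/40)))/((2*(-80)*(-159))) = (2*(11/20)/(-575 + 11/20))/25440 = (2*(11/20)/(-11489/20))*(1/25440) = (2*(11/20)*(-20/11489))*(1/25440) = -22/11489*1/25440 = -11/146140080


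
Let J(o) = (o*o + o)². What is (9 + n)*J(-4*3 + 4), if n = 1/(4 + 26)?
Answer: 424928/15 ≈ 28329.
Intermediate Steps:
n = 1/30 ≈ 0.033333
J(o) = (o + o²)² (J(o) = (o² + o)² = (o + o²)²)
(9 + n)*J(-4*3 + 4) = (9 + 1/30)*((-4*3 + 4)²*(1 + (-4*3 + 4))²) = 271*((-12 + 4)²*(1 + (-12 + 4))²)/30 = 271*((-8)²*(1 - 8)²)/30 = 271*(64*(-7)²)/30 = 271*(64*49)/30 = (271/30)*3136 = 424928/15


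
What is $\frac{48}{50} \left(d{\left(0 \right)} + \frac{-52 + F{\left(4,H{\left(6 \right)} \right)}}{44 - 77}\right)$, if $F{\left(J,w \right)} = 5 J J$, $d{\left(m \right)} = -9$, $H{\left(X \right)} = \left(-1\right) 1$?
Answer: $- \frac{104}{11} \approx -9.4545$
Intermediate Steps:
$H{\left(X \right)} = -1$
$F{\left(J,w \right)} = 5 J^{2}$
$\frac{48}{50} \left(d{\left(0 \right)} + \frac{-52 + F{\left(4,H{\left(6 \right)} \right)}}{44 - 77}\right) = \frac{48}{50} \left(-9 + \frac{-52 + 5 \cdot 4^{2}}{44 - 77}\right) = 48 \cdot \frac{1}{50} \left(-9 + \frac{-52 + 5 \cdot 16}{-33}\right) = \frac{24 \left(-9 + \left(-52 + 80\right) \left(- \frac{1}{33}\right)\right)}{25} = \frac{24 \left(-9 + 28 \left(- \frac{1}{33}\right)\right)}{25} = \frac{24 \left(-9 - \frac{28}{33}\right)}{25} = \frac{24}{25} \left(- \frac{325}{33}\right) = - \frac{104}{11}$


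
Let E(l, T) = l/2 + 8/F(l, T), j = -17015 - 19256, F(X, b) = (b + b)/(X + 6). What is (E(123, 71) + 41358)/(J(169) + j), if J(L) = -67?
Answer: -5882601/5159996 ≈ -1.1400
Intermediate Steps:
F(X, b) = 2*b/(6 + X) (F(X, b) = (2*b)/(6 + X) = 2*b/(6 + X))
j = -36271
E(l, T) = l/2 + 4*(6 + l)/T (E(l, T) = l/2 + 8/((2*T/(6 + l))) = l*(½) + 8*((6 + l)/(2*T)) = l/2 + 4*(6 + l)/T)
(E(123, 71) + 41358)/(J(169) + j) = ((½)*(48 + 8*123 + 71*123)/71 + 41358)/(-67 - 36271) = ((½)*(1/71)*(48 + 984 + 8733) + 41358)/(-36338) = ((½)*(1/71)*9765 + 41358)*(-1/36338) = (9765/142 + 41358)*(-1/36338) = (5882601/142)*(-1/36338) = -5882601/5159996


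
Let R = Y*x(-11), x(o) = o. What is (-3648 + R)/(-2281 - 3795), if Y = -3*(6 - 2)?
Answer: 879/1519 ≈ 0.57867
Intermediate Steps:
Y = -12 (Y = -3*4 = -12)
R = 132 (R = -12*(-11) = 132)
(-3648 + R)/(-2281 - 3795) = (-3648 + 132)/(-2281 - 3795) = -3516/(-6076) = -3516*(-1/6076) = 879/1519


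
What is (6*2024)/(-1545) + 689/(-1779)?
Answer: -7556227/916185 ≈ -8.2475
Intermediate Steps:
(6*2024)/(-1545) + 689/(-1779) = 12144*(-1/1545) + 689*(-1/1779) = -4048/515 - 689/1779 = -7556227/916185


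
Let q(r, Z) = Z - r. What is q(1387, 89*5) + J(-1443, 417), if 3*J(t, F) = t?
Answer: -1423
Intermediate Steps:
J(t, F) = t/3
q(1387, 89*5) + J(-1443, 417) = (89*5 - 1*1387) + (⅓)*(-1443) = (445 - 1387) - 481 = -942 - 481 = -1423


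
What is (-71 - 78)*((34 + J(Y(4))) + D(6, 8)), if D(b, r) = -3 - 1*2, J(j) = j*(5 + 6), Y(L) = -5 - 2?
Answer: 7152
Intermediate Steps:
Y(L) = -7
J(j) = 11*j (J(j) = j*11 = 11*j)
D(b, r) = -5 (D(b, r) = -3 - 2 = -5)
(-71 - 78)*((34 + J(Y(4))) + D(6, 8)) = (-71 - 78)*((34 + 11*(-7)) - 5) = -149*((34 - 77) - 5) = -149*(-43 - 5) = -149*(-48) = 7152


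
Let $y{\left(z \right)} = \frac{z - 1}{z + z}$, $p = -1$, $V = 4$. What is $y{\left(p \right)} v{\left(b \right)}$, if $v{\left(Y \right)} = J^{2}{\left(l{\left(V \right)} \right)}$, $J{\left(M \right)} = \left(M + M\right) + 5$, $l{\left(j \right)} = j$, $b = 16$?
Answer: $169$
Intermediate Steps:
$y{\left(z \right)} = \frac{-1 + z}{2 z}$
$J{\left(M \right)} = 5 + 2 M$ ($J{\left(M \right)} = 2 M + 5 = 5 + 2 M$)
$v{\left(Y \right)} = 169$ ($v{\left(Y \right)} = \left(5 + 2 \cdot 4\right)^{2} = \left(5 + 8\right)^{2} = 13^{2} = 169$)
$y{\left(p \right)} v{\left(b \right)} = \frac{-1 - 1}{2 \left(-1\right)} 169 = \frac{1}{2} \left(-1\right) \left(-2\right) 169 = 1 \cdot 169 = 169$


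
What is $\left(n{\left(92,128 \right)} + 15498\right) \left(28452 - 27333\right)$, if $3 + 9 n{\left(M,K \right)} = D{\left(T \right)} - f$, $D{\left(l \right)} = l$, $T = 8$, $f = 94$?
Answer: $\frac{51993589}{3} \approx 1.7331 \cdot 10^{7}$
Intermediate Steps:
$n{\left(M,K \right)} = - \frac{89}{9}$ ($n{\left(M,K \right)} = - \frac{1}{3} + \frac{8 - 94}{9} = - \frac{1}{3} + \frac{1}{9} \left(-86\right) = - \frac{1}{3} - \frac{86}{9} = - \frac{89}{9}$)
$\left(n{\left(92,128 \right)} + 15498\right) \left(28452 - 27333\right) = \left(- \frac{89}{9} + 15498\right) \left(28452 - 27333\right) = \frac{139393}{9} \cdot 1119 = \frac{51993589}{3}$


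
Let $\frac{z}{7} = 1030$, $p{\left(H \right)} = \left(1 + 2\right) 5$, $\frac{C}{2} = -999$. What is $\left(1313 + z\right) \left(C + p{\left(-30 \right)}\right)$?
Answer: $-16901109$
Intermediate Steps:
$C = -1998$ ($C = 2 \left(-999\right) = -1998$)
$p{\left(H \right)} = 15$ ($p{\left(H \right)} = 3 \cdot 5 = 15$)
$z = 7210$ ($z = 7 \cdot 1030 = 7210$)
$\left(1313 + z\right) \left(C + p{\left(-30 \right)}\right) = \left(1313 + 7210\right) \left(-1998 + 15\right) = 8523 \left(-1983\right) = -16901109$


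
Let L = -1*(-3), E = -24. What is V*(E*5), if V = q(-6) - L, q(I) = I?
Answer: 1080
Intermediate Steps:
L = 3
V = -9 (V = -6 - 1*3 = -6 - 3 = -9)
V*(E*5) = -(-216)*5 = -9*(-120) = 1080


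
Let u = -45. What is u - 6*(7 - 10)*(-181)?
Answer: -3303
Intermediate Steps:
u - 6*(7 - 10)*(-181) = -45 - 6*(7 - 10)*(-181) = -45 - 6*(-3)*(-181) = -45 + 18*(-181) = -45 - 3258 = -3303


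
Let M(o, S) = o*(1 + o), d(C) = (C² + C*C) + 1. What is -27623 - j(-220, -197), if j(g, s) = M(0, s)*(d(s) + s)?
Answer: -27623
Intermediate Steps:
d(C) = 1 + 2*C² (d(C) = (C² + C²) + 1 = 2*C² + 1 = 1 + 2*C²)
j(g, s) = 0 (j(g, s) = (0*(1 + 0))*((1 + 2*s²) + s) = (0*1)*(1 + s + 2*s²) = 0*(1 + s + 2*s²) = 0)
-27623 - j(-220, -197) = -27623 - 1*0 = -27623 + 0 = -27623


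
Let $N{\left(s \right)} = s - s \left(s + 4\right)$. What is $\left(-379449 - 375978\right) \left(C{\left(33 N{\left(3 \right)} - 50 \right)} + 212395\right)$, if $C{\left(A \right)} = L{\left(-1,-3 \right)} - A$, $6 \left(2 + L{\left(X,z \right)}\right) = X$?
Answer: $- \frac{321867551789}{2} \approx -1.6093 \cdot 10^{11}$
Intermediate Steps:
$N{\left(s \right)} = s - s \left(4 + s\right)$
$L{\left(X,z \right)} = -2 + \frac{X}{6}$
$C{\left(A \right)} = - \frac{13}{6} - A$ ($C{\left(A \right)} = \left(-2 + \frac{1}{6} \left(-1\right)\right) - A = \left(-2 - \frac{1}{6}\right) - A = - \frac{13}{6} - A$)
$\left(-379449 - 375978\right) \left(C{\left(33 N{\left(3 \right)} - 50 \right)} + 212395\right) = \left(-379449 - 375978\right) \left(\left(- \frac{13}{6} - \left(33 \left(\left(-1\right) 3 \left(3 + 3\right)\right) - 50\right)\right) + 212395\right) = - 755427 \left(\left(- \frac{13}{6} - \left(33 \left(\left(-1\right) 3 \cdot 6\right) - 50\right)\right) + 212395\right) = - 755427 \left(\left(- \frac{13}{6} - \left(33 \left(-18\right) - 50\right)\right) + 212395\right) = - 755427 \left(\left(- \frac{13}{6} - \left(-594 - 50\right)\right) + 212395\right) = - 755427 \left(\left(- \frac{13}{6} - -644\right) + 212395\right) = - 755427 \left(\left(- \frac{13}{6} + 644\right) + 212395\right) = - 755427 \left(\frac{3851}{6} + 212395\right) = \left(-755427\right) \frac{1278221}{6} = - \frac{321867551789}{2}$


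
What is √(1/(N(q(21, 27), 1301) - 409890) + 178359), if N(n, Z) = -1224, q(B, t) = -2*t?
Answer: 5*√1205811864868578/411114 ≈ 422.33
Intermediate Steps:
√(1/(N(q(21, 27), 1301) - 409890) + 178359) = √(1/(-1224 - 409890) + 178359) = √(1/(-411114) + 178359) = √(-1/411114 + 178359) = √(73325881925/411114) = 5*√1205811864868578/411114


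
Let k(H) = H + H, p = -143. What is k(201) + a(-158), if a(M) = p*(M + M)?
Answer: 45590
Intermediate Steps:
k(H) = 2*H
a(M) = -286*M (a(M) = -143*(M + M) = -286*M)
k(201) + a(-158) = 2*201 - 286*(-158) = 402 + 45188 = 45590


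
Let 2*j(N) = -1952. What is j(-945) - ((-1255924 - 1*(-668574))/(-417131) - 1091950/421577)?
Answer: -13186499583724/13527141199 ≈ -974.82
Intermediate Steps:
j(N) = -976 (j(N) = (1/2)*(-1952) = -976)
j(-945) - ((-1255924 - 1*(-668574))/(-417131) - 1091950/421577) = -976 - ((-1255924 - 1*(-668574))/(-417131) - 1091950/421577) = -976 - ((-1255924 + 668574)*(-1/417131) - 1091950*1/421577) = -976 - (-587350*(-1/417131) - 1091950/421577) = -976 - (587350/417131 - 1091950/421577) = -976 - 1*(-15990226500/13527141199) = -976 + 15990226500/13527141199 = -13186499583724/13527141199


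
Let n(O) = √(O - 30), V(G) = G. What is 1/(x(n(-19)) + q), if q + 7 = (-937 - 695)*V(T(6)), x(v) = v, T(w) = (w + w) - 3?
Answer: -14695/215943074 - 7*I/215943074 ≈ -6.805e-5 - 3.2416e-8*I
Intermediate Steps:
T(w) = -3 + 2*w (T(w) = 2*w - 3 = -3 + 2*w)
n(O) = √(-30 + O)
q = -14695 (q = -7 + (-937 - 695)*(-3 + 2*6) = -7 - 1632*(-3 + 12) = -7 - 1632*9 = -7 - 14688 = -14695)
1/(x(n(-19)) + q) = 1/(√(-30 - 19) - 14695) = 1/(√(-49) - 14695) = 1/(7*I - 14695) = 1/(-14695 + 7*I) = (-14695 - 7*I)/215943074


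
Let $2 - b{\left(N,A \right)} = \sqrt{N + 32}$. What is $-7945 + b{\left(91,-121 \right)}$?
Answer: $-7943 - \sqrt{123} \approx -7954.1$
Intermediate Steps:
$b{\left(N,A \right)} = 2 - \sqrt{32 + N}$ ($b{\left(N,A \right)} = 2 - \sqrt{N + 32} = 2 - \sqrt{32 + N}$)
$-7945 + b{\left(91,-121 \right)} = -7945 + \left(2 - \sqrt{32 + 91}\right) = -7945 + \left(2 - \sqrt{123}\right) = -7943 - \sqrt{123}$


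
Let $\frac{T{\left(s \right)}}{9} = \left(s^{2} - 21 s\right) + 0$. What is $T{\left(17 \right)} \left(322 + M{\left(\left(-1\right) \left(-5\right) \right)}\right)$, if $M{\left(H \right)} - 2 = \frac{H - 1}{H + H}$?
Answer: $- \frac{992664}{5} \approx -1.9853 \cdot 10^{5}$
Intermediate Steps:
$T{\left(s \right)} = - 189 s + 9 s^{2}$ ($T{\left(s \right)} = 9 \left(\left(s^{2} - 21 s\right) + 0\right) = 9 \left(s^{2} - 21 s\right) = - 189 s + 9 s^{2}$)
$M{\left(H \right)} = 2 + \frac{-1 + H}{2 H}$ ($M{\left(H \right)} = 2 + \frac{H - 1}{H + H} = 2 + \frac{-1 + H}{2 H}$)
$T{\left(17 \right)} \left(322 + M{\left(\left(-1\right) \left(-5\right) \right)}\right) = 9 \cdot 17 \left(-21 + 17\right) \left(322 + \frac{-1 + 5 \left(\left(-1\right) \left(-5\right)\right)}{2 \left(\left(-1\right) \left(-5\right)\right)}\right) = 9 \cdot 17 \left(-4\right) \left(322 + \frac{-1 + 5 \cdot 5}{2 \cdot 5}\right) = - 612 \left(322 + \frac{1}{2} \cdot \frac{1}{5} \left(-1 + 25\right)\right) = - 612 \left(322 + \frac{1}{2} \cdot \frac{1}{5} \cdot 24\right) = - 612 \left(322 + \frac{12}{5}\right) = \left(-612\right) \frac{1622}{5} = - \frac{992664}{5}$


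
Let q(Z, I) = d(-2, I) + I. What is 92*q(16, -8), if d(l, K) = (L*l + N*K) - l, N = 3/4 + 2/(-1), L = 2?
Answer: 0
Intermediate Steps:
N = -5/4 (N = 3*(¼) + 2*(-1) = ¾ - 2 = -5/4 ≈ -1.2500)
d(l, K) = l - 5*K/4 (d(l, K) = (2*l - 5*K/4) - l = l - 5*K/4)
q(Z, I) = -2 - I/4 (q(Z, I) = (-2 - 5*I/4) + I = -2 - I/4)
92*q(16, -8) = 92*(-2 - ¼*(-8)) = 92*(-2 + 2) = 92*0 = 0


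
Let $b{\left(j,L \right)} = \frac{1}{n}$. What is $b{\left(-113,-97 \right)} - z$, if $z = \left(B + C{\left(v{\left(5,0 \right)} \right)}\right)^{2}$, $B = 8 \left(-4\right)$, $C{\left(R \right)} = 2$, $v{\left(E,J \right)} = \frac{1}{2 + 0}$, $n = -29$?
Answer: $- \frac{26101}{29} \approx -900.03$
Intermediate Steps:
$v{\left(E,J \right)} = \frac{1}{2}$
$B = -32$
$b{\left(j,L \right)} = - \frac{1}{29}$ ($b{\left(j,L \right)} = \frac{1}{-29} = - \frac{1}{29}$)
$z = 900$ ($z = \left(-32 + 2\right)^{2} = \left(-30\right)^{2} = 900$)
$b{\left(-113,-97 \right)} - z = - \frac{1}{29} - 900 = - \frac{26101}{29}$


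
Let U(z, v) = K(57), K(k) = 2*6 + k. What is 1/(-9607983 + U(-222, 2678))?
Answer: -1/9607914 ≈ -1.0408e-7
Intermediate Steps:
K(k) = 12 + k
U(z, v) = 69 (U(z, v) = 12 + 57 = 69)
1/(-9607983 + U(-222, 2678)) = 1/(-9607983 + 69) = 1/(-9607914) = -1/9607914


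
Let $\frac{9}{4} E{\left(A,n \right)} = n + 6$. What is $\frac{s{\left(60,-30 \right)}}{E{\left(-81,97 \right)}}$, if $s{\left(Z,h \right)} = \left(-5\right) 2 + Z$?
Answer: $\frac{225}{206} \approx 1.0922$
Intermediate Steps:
$s{\left(Z,h \right)} = -10 + Z$
$E{\left(A,n \right)} = \frac{8}{3} + \frac{4 n}{9}$ ($E{\left(A,n \right)} = \frac{4 \left(n + 6\right)}{9} = \frac{4 \left(6 + n\right)}{9} = \frac{8}{3} + \frac{4 n}{9}$)
$\frac{s{\left(60,-30 \right)}}{E{\left(-81,97 \right)}} = \frac{-10 + 60}{\frac{8}{3} + \frac{4}{9} \cdot 97} = \frac{50}{\frac{8}{3} + \frac{388}{9}} = \frac{50}{\frac{412}{9}} = 50 \cdot \frac{9}{412} = \frac{225}{206}$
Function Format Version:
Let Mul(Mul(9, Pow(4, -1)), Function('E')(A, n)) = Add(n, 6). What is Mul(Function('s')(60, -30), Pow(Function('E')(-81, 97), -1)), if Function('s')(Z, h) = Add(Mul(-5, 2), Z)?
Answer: Rational(225, 206) ≈ 1.0922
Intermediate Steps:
Function('s')(Z, h) = Add(-10, Z)
Function('E')(A, n) = Add(Rational(8, 3), Mul(Rational(4, 9), n)) (Function('E')(A, n) = Mul(Rational(4, 9), Add(n, 6)) = Mul(Rational(4, 9), Add(6, n)) = Add(Rational(8, 3), Mul(Rational(4, 9), n)))
Mul(Function('s')(60, -30), Pow(Function('E')(-81, 97), -1)) = Mul(Add(-10, 60), Pow(Add(Rational(8, 3), Mul(Rational(4, 9), 97)), -1)) = Mul(50, Pow(Add(Rational(8, 3), Rational(388, 9)), -1)) = Mul(50, Pow(Rational(412, 9), -1)) = Mul(50, Rational(9, 412)) = Rational(225, 206)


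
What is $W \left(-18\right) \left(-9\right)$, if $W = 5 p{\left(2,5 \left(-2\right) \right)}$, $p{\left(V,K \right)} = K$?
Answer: $-8100$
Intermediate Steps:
$W = -50$ ($W = 5 \cdot 5 \left(-2\right) = 5 \left(-10\right) = -50$)
$W \left(-18\right) \left(-9\right) = \left(-50\right) \left(-18\right) \left(-9\right) = 900 \left(-9\right) = -8100$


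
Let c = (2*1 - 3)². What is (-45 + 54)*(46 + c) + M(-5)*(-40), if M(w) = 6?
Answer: 183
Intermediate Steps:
c = 1 (c = (2 - 3)² = (-1)² = 1)
(-45 + 54)*(46 + c) + M(-5)*(-40) = (-45 + 54)*(46 + 1) + 6*(-40) = 9*47 - 240 = 423 - 240 = 183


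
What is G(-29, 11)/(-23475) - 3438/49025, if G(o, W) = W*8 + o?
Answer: -3343981/46034475 ≈ -0.072641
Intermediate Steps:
G(o, W) = o + 8*W (G(o, W) = 8*W + o = o + 8*W)
G(-29, 11)/(-23475) - 3438/49025 = (-29 + 8*11)/(-23475) - 3438/49025 = (-29 + 88)*(-1/23475) - 3438*1/49025 = 59*(-1/23475) - 3438/49025 = -59/23475 - 3438/49025 = -3343981/46034475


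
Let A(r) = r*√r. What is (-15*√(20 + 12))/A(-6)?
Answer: -10*I*√3/3 ≈ -5.7735*I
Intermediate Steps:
A(r) = r^(3/2)
(-15*√(20 + 12))/A(-6) = (-15*√(20 + 12))/((-6)^(3/2)) = (-60*√2)/((-6*I*√6)) = (-60*√2)*(I*√6/36) = -10*I*√3/3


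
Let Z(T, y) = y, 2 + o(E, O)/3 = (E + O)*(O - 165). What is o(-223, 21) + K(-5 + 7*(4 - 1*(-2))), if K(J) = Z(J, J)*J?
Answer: 88627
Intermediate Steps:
o(E, O) = -6 + 3*(-165 + O)*(E + O) (o(E, O) = -6 + 3*((E + O)*(O - 165)) = -6 + 3*((E + O)*(-165 + O)) = -6 + 3*((-165 + O)*(E + O)) = -6 + 3*(-165 + O)*(E + O))
K(J) = J**2 (K(J) = J*J = J**2)
o(-223, 21) + K(-5 + 7*(4 - 1*(-2))) = (-6 - 495*(-223) - 495*21 + 3*21**2 + 3*(-223)*21) + (-5 + 7*(4 - 1*(-2)))**2 = (-6 + 110385 - 10395 + 3*441 - 14049) + (-5 + 7*(4 + 2))**2 = (-6 + 110385 - 10395 + 1323 - 14049) + (-5 + 7*6)**2 = 87258 + (-5 + 42)**2 = 87258 + 37**2 = 87258 + 1369 = 88627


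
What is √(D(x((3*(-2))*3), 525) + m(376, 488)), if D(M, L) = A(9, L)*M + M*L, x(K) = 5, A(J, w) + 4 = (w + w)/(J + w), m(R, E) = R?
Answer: 6*√658066/89 ≈ 54.688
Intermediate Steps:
A(J, w) = -4 + 2*w/(J + w) (A(J, w) = -4 + (w + w)/(J + w) = -4 + (2*w)/(J + w) = -4 + 2*w/(J + w))
D(M, L) = L*M + 2*M*(-18 - L)/(9 + L) (D(M, L) = (2*(-L - 2*9)/(9 + L))*M + M*L = (2*(-L - 18)/(9 + L))*M + L*M = (2*(-18 - L)/(9 + L))*M + L*M = 2*M*(-18 - L)/(9 + L) + L*M = L*M + 2*M*(-18 - L)/(9 + L))
√(D(x((3*(-2))*3), 525) + m(376, 488)) = √(5*(-36 + 525² + 7*525)/(9 + 525) + 376) = √(5*(-36 + 275625 + 3675)/534 + 376) = √(5*(1/534)*279264 + 376) = √(232720/89 + 376) = √(266184/89) = 6*√658066/89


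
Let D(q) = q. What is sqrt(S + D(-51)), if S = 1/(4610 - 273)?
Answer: 7*I*sqrt(19577218)/4337 ≈ 7.1414*I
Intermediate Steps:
S = 1/4337 ≈ 0.00023057
sqrt(S + D(-51)) = sqrt(1/4337 - 51) = sqrt(-221186/4337) = 7*I*sqrt(19577218)/4337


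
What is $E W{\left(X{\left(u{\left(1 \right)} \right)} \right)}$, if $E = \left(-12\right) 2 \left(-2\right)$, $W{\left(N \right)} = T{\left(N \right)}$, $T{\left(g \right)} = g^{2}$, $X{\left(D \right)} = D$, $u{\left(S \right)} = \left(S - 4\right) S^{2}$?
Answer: $432$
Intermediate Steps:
$u{\left(S \right)} = S^{2} \left(-4 + S\right)$ ($u{\left(S \right)} = \left(S - 4\right) S^{2} = \left(-4 + S\right) S^{2} = S^{2} \left(-4 + S\right)$)
$W{\left(N \right)} = N^{2}$
$E = 48$ ($E = \left(-24\right) \left(-2\right) = 48$)
$E W{\left(X{\left(u{\left(1 \right)} \right)} \right)} = 48 \left(1^{2} \left(-4 + 1\right)\right)^{2} = 48 \left(1 \left(-3\right)\right)^{2} = 48 \left(-3\right)^{2} = 48 \cdot 9 = 432$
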